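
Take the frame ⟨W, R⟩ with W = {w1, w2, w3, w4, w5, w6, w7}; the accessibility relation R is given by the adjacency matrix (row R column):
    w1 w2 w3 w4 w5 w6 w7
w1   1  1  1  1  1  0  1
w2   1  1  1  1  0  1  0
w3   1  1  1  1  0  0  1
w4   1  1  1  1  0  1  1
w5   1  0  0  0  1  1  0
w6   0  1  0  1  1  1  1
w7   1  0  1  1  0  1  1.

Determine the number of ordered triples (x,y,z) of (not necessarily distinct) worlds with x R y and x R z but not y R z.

36

Enumerating: (w1,w2,w5), (w1,w2,w7), (w1,w3,w5), (w1,w4,w5), (w1,w5,w2), (w1,w5,w3), (w1,w5,w4), (w1,w5,w7), (w1,w7,w2), (w1,w7,w5), (w2,w1,w6), (w2,w3,w6), … and 24 more.
Total: 36.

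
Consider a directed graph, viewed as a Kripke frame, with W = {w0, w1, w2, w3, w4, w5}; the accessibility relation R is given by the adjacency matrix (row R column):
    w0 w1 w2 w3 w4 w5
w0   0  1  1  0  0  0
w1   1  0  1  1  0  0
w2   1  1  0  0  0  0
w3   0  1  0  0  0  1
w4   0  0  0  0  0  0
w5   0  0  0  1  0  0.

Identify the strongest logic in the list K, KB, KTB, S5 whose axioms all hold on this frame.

Symmetric (axiom B): yes — every pair in R has its reverse in R.
Reflexive (axiom T): no — w0 is not related to itself.
Euclidean (axiom 5): no — w1 R w0 and w1 R w3, but not w0 R w3.
So F validates K, KB; KTB would additionally require R to be reflexive. The strongest is KB.

KB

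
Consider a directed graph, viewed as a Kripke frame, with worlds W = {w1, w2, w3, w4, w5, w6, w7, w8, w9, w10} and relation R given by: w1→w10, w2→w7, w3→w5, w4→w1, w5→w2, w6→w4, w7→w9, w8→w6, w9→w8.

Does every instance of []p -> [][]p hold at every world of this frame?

The schema 4 characterises exactly the transitive frames.
Transitive: no — w2 R w7 and w7 R w9, but not w2 R w9.

No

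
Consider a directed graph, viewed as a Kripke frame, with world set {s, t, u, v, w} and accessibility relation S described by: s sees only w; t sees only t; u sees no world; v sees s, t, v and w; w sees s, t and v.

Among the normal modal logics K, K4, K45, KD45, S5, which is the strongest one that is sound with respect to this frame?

K

Transitive (axiom 4): no — s S w and w S t, but not s S t.
Euclidean (axiom 5): no — v S s and v S t, but not s S t.
Serial (axiom D): no — u has no S-successor.
Reflexive (axiom T): no — s is not related to itself.
So F validates K; K4 would additionally require S to be transitive. The strongest is K.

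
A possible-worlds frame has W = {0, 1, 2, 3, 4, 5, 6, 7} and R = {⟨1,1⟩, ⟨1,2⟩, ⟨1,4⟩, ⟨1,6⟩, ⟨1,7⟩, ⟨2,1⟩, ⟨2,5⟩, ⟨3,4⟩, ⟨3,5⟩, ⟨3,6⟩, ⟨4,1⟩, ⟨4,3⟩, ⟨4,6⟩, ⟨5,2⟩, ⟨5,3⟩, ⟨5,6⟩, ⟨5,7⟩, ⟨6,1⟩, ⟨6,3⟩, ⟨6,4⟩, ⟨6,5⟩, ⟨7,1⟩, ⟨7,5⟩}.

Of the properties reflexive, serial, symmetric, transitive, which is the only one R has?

Reflexive: no — 0 is not related to itself.
Serial: no — 0 has no R-successor.
Symmetric: yes — every pair in R has its reverse in R.
Transitive: no — 1 R 2 and 2 R 5, but not 1 R 5.
Only symmetric holds.

symmetric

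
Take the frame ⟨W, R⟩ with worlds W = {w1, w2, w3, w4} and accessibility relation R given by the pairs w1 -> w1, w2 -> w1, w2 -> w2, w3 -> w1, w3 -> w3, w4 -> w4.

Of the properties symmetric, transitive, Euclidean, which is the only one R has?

Symmetric: no — w2 R w1 but not w1 R w2.
Transitive: yes — every two-step R-path is closed by a direct edge.
Euclidean: no — w2 R w1 and w2 R w2, but not w1 R w2.
Only transitive holds.

transitive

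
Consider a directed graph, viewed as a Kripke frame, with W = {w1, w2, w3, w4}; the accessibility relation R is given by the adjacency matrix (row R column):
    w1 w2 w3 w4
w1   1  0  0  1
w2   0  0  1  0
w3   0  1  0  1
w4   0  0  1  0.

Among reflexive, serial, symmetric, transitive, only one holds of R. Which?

Reflexive: no — w2 is not related to itself.
Serial: yes — every world has a successor (e.g. w1 R w1).
Symmetric: no — w1 R w4 but not w4 R w1.
Transitive: no — w1 R w4 and w4 R w3, but not w1 R w3.
Only serial holds.

serial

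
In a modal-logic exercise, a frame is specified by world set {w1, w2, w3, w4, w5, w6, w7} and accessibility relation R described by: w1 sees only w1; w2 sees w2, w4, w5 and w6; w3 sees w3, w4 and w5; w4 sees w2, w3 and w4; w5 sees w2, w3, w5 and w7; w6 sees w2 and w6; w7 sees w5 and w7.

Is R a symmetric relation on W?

Yes

Symmetric: yes — every pair in R has its reverse in R.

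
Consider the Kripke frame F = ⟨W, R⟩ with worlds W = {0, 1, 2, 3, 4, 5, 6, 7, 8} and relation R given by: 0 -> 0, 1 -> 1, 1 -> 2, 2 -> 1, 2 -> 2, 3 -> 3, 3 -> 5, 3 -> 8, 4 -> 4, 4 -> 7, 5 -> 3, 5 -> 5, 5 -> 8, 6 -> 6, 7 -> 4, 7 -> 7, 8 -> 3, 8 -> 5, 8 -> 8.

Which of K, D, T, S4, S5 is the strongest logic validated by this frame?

S5

Serial (axiom D): yes — every world has a successor (e.g. 0 R 0).
Reflexive (axiom T): yes — every world is R-related to itself.
Transitive (axiom 4): yes — every two-step R-path is closed by a direct edge.
Euclidean (axiom 5): yes — any two successors of a common world are R-related.
So F validates K, D, T, S4, S5. The strongest is S5.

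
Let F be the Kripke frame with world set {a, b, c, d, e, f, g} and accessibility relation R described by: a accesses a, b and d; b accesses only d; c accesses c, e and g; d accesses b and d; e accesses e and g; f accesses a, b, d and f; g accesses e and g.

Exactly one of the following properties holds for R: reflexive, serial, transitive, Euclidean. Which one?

Reflexive: no — b is not related to itself.
Serial: yes — every world has a successor (e.g. a R a).
Transitive: no — b R d and d R b, but not b R b.
Euclidean: no — f R b and f R a, but not b R a.
Only serial holds.

serial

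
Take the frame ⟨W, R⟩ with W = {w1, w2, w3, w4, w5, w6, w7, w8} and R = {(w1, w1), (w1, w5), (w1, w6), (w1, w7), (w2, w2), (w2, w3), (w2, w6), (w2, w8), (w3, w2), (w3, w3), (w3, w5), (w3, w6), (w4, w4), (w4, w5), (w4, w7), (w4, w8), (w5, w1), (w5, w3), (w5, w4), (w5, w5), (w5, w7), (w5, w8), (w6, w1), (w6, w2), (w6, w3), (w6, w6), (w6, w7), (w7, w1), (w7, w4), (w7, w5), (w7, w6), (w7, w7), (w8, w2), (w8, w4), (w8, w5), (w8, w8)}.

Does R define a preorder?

No

Reflexive: yes — every world is R-related to itself.
Transitive: no — w1 R w5 and w5 R w3, but not w1 R w3.
So R is not a preorder.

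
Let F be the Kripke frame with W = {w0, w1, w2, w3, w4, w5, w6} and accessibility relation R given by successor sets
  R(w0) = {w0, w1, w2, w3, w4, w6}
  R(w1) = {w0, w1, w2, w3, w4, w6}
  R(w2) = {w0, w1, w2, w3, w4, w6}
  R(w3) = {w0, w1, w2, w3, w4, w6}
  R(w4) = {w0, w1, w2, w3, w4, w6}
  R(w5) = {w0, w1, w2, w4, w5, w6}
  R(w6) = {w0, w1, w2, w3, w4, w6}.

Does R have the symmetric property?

No

Symmetric: no — w5 R w0 but not w0 R w5.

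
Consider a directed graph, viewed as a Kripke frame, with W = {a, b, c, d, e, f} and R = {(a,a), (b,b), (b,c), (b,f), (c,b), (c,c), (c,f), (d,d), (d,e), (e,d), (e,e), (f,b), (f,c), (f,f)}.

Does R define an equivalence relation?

Yes

Reflexive: yes — every world is R-related to itself.
Symmetric: yes — every pair in R has its reverse in R.
Transitive: yes — every two-step R-path is closed by a direct edge.
So R is an equivalence relation.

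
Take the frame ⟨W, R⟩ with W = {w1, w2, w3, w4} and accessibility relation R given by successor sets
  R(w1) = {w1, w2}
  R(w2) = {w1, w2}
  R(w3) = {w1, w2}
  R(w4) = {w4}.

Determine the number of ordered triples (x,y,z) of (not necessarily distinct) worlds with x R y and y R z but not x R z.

R is transitive; there are no such tuples.

0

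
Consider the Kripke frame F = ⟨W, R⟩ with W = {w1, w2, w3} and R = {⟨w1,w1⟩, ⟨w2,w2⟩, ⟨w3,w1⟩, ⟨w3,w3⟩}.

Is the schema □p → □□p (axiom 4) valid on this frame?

Yes

Axiom 4 corresponds to the accessibility relation being transitive.
Transitive: yes — every two-step R-path is closed by a direct edge.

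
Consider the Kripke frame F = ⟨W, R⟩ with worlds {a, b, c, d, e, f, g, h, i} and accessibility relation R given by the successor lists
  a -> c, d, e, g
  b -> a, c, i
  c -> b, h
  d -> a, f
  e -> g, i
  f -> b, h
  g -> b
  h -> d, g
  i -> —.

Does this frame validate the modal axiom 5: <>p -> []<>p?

The schema 5 characterises exactly the Euclidean frames.
Euclidean: no — a R c and a R d, but not c R d.

No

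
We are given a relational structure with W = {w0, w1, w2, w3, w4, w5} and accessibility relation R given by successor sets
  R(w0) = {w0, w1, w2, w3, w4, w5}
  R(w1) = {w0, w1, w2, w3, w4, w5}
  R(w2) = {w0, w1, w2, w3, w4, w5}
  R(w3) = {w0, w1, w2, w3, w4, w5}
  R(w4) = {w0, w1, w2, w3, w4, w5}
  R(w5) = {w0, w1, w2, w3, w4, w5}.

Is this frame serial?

Yes

Serial: yes — every world has a successor (e.g. w0 R w0).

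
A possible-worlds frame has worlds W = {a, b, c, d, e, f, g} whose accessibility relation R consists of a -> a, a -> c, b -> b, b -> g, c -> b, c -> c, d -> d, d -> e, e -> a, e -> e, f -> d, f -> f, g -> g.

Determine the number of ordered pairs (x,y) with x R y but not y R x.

6

Enumerating: (a,c), (b,g), (c,b), (d,e), (e,a), (f,d).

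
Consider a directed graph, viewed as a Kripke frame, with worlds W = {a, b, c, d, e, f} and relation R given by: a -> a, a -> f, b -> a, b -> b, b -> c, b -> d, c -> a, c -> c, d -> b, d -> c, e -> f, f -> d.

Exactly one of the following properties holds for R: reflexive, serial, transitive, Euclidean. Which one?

Reflexive: no — d is not related to itself.
Serial: yes — every world has a successor (e.g. a R a).
Transitive: no — a R f and f R d, but not a R d.
Euclidean: no — b R a and b R c, but not a R c.
Only serial holds.

serial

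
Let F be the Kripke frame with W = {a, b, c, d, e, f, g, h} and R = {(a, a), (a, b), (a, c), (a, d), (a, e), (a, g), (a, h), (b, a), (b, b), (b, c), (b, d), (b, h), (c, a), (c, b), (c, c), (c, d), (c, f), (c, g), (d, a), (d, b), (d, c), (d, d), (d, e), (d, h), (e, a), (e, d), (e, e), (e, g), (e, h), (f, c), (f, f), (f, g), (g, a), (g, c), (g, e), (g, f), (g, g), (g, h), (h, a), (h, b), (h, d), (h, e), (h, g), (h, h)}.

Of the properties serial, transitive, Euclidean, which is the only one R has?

Serial: yes — every world has a successor (e.g. a R a).
Transitive: no — a R c and c R f, but not a R f.
Euclidean: no — a R b and a R e, but not b R e.
Only serial holds.

serial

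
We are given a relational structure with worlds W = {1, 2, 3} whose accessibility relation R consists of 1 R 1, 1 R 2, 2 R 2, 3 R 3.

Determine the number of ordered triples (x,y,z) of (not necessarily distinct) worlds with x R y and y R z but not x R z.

R is transitive; there are no such tuples.

0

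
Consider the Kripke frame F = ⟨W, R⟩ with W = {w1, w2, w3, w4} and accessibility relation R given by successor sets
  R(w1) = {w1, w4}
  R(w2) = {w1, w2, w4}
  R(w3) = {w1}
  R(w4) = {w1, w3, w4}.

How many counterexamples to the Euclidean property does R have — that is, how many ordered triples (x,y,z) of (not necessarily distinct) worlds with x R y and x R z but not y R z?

5

Enumerating: (w2,w1,w2), (w2,w4,w2), (w4,w1,w3), (w4,w3,w3), (w4,w3,w4).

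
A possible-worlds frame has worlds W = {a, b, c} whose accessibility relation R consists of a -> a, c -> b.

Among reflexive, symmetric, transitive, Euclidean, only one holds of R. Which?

transitive

Reflexive: no — b is not related to itself.
Symmetric: no — c R b but not b R c.
Transitive: yes — every two-step R-path is closed by a direct edge.
Euclidean: no — c R b and c R b, but not b R b.
Only transitive holds.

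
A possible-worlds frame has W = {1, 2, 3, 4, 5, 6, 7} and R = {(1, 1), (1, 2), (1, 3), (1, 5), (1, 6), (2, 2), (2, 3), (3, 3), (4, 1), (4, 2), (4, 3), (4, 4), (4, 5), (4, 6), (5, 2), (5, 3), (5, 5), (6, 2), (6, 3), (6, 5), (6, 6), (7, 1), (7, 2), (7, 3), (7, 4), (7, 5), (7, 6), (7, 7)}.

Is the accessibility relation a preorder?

Reflexive: yes — every world is R-related to itself.
Transitive: yes — every two-step R-path is closed by a direct edge.
So R is a preorder.

Yes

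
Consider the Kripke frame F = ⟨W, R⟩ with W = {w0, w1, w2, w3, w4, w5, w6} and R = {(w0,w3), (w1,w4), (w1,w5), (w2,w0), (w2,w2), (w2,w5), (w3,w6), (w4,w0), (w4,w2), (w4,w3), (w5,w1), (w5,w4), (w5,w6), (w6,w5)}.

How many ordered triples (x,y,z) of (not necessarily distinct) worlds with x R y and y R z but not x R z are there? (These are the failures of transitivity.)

Enumerating: (w0,w3,w6), (w1,w4,w0), (w1,w4,w2), (w1,w4,w3), (w1,w5,w1), (w1,w5,w6), (w2,w0,w3), (w2,w5,w1), (w2,w5,w4), (w2,w5,w6), (w3,w6,w5), (w4,w2,w5), … and 9 more.
Total: 21.

21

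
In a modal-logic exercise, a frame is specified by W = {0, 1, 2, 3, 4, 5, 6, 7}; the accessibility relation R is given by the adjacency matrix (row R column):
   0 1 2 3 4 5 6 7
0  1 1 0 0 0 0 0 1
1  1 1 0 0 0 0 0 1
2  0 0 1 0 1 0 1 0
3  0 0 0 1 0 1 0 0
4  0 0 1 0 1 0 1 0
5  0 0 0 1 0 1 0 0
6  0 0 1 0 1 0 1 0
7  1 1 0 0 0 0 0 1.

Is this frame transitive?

Yes

Transitive: yes — every two-step R-path is closed by a direct edge.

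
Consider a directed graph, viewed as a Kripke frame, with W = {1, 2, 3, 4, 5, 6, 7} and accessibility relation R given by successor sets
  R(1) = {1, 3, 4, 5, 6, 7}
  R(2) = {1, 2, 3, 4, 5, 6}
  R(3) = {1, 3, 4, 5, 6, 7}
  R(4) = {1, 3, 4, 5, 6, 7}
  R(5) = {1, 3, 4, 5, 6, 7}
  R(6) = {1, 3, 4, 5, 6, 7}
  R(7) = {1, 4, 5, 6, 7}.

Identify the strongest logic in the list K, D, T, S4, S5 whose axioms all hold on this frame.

Serial (axiom D): yes — every world has a successor (e.g. 1 R 1).
Reflexive (axiom T): yes — every world is R-related to itself.
Transitive (axiom 4): no — 2 R 1 and 1 R 7, but not 2 R 7.
Euclidean (axiom 5): no — 1 R 7 and 1 R 3, but not 7 R 3.
So F validates K, D, T; S4 would additionally require R to be transitive. The strongest is T.

T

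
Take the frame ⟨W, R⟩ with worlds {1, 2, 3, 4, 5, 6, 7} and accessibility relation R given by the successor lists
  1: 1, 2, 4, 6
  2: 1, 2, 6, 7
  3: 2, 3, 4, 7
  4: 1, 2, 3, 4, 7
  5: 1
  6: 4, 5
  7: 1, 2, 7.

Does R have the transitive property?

No

Transitive: no — 1 R 2 and 2 R 7, but not 1 R 7.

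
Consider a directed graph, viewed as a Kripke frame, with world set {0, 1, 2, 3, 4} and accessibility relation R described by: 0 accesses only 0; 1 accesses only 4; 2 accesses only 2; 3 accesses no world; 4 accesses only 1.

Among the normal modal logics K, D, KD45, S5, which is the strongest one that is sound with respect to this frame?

Serial (axiom D): no — 3 has no R-successor.
Euclidean (axiom 5): no — 1 R 4 and 1 R 4, but not 4 R 4.
Transitive (axiom 4): no — 1 R 4 and 4 R 1, but not 1 R 1.
Reflexive (axiom T): no — 1 is not related to itself.
So F validates K; D would additionally require R to be serial. The strongest is K.

K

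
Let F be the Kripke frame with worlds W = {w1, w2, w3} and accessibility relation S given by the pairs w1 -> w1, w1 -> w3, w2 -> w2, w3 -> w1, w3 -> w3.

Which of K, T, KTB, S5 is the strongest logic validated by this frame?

Reflexive (axiom T): yes — every world is S-related to itself.
Symmetric (axiom B): yes — every pair in S has its reverse in S.
Euclidean (axiom 5): yes — any two successors of a common world are S-related.
So F validates K, T, KTB, S5. The strongest is S5.

S5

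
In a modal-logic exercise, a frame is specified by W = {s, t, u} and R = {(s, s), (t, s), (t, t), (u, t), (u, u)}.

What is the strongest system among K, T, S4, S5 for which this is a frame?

Reflexive (axiom T): yes — every world is R-related to itself.
Transitive (axiom 4): no — u R t and t R s, but not u R s.
Euclidean (axiom 5): no — t R s and t R t, but not s R t.
So F validates K, T; S4 would additionally require R to be transitive. The strongest is T.

T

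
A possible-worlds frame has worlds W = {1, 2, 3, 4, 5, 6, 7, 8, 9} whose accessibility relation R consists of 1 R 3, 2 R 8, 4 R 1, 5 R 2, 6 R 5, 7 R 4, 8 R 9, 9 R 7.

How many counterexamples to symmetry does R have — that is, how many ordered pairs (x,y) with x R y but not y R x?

8

Enumerating: (1,3), (2,8), (4,1), (5,2), (6,5), (7,4), (8,9), (9,7).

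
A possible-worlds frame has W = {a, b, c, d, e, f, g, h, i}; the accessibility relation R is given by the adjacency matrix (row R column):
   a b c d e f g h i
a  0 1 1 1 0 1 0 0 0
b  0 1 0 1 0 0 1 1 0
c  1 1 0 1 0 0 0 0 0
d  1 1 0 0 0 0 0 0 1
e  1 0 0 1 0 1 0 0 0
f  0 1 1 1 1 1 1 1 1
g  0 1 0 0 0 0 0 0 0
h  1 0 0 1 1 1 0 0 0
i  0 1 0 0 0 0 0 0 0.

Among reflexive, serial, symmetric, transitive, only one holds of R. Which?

Reflexive: no — a is not related to itself.
Serial: yes — every world has a successor (e.g. a R b).
Symmetric: no — a R b but not b R a.
Transitive: no — a R b and b R g, but not a R g.
Only serial holds.

serial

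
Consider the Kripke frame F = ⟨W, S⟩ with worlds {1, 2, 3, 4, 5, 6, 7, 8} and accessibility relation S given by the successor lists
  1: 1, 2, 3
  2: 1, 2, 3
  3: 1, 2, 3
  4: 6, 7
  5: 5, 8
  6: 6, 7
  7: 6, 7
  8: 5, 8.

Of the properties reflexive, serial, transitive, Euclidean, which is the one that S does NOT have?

reflexive

Reflexive: no — 4 is not related to itself.
Serial: yes — every world has a successor (e.g. 1 S 1).
Transitive: yes — every two-step S-path is closed by a direct edge.
Euclidean: yes — any two successors of a common world are S-related.
Only reflexive fails.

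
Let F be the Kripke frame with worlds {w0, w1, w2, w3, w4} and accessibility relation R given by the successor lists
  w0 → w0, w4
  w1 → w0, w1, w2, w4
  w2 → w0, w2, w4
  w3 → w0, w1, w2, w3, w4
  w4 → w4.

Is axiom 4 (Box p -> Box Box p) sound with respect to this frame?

Yes

By correspondence theory, 4 is valid on a frame iff R is transitive.
Transitive: yes — every two-step R-path is closed by a direct edge.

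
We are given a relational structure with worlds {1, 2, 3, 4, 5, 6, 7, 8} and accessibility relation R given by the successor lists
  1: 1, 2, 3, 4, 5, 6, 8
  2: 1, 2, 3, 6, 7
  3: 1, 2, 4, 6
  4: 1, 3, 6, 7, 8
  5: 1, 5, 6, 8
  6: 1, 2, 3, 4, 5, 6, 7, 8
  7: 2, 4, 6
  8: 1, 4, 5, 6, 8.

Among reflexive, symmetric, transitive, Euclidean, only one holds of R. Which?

symmetric

Reflexive: no — 3 is not related to itself.
Symmetric: yes — every pair in R has its reverse in R.
Transitive: no — 1 R 2 and 2 R 7, but not 1 R 7.
Euclidean: no — 1 R 2 and 1 R 4, but not 2 R 4.
Only symmetric holds.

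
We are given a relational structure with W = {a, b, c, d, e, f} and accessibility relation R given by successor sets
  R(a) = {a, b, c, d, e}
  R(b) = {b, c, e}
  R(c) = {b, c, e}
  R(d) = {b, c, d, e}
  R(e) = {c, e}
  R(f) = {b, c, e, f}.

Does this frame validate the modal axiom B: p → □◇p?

Axiom B corresponds to the accessibility relation being symmetric.
Symmetric: no — a R b but not b R a.

No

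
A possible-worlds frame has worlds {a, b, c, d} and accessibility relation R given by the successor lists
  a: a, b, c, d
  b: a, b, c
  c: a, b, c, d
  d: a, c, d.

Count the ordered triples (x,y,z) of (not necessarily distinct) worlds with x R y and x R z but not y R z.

Enumerating: (a,b,d), (a,d,b), (c,b,d), (c,d,b).

4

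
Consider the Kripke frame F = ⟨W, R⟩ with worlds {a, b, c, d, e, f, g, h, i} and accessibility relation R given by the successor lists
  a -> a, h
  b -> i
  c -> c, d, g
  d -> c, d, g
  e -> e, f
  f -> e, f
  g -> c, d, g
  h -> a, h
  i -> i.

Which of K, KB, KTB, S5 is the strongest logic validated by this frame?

K

Symmetric (axiom B): no — b R i but not i R b.
Reflexive (axiom T): no — b is not related to itself.
Euclidean (axiom 5): yes — any two successors of a common world are R-related.
So F validates K; KB would additionally require R to be symmetric. The strongest is K.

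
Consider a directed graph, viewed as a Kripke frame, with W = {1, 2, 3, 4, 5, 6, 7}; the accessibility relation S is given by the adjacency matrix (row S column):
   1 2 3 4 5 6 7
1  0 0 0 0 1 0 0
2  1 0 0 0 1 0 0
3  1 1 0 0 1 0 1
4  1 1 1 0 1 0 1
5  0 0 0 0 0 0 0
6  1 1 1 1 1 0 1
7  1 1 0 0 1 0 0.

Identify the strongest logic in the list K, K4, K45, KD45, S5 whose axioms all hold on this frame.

Transitive (axiom 4): yes — every two-step S-path is closed by a direct edge.
Euclidean (axiom 5): no — 2 S 5 and 2 S 1, but not 5 S 1.
Serial (axiom D): no — 5 has no S-successor.
Reflexive (axiom T): no — 1 is not related to itself.
So F validates K, K4; K45 would additionally require S to be Euclidean. The strongest is K4.

K4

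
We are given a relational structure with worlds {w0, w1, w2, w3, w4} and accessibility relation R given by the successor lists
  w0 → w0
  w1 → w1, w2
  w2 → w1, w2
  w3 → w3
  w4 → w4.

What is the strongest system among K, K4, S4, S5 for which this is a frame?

Transitive (axiom 4): yes — every two-step R-path is closed by a direct edge.
Reflexive (axiom T): yes — every world is R-related to itself.
Euclidean (axiom 5): yes — any two successors of a common world are R-related.
So F validates K, K4, S4, S5. The strongest is S5.

S5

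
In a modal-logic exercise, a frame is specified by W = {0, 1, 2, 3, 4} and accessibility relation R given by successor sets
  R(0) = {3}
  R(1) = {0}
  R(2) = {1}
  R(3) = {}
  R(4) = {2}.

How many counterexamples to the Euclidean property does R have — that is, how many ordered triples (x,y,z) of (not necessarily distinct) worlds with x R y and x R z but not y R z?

4

Enumerating: (0,3,3), (1,0,0), (2,1,1), (4,2,2).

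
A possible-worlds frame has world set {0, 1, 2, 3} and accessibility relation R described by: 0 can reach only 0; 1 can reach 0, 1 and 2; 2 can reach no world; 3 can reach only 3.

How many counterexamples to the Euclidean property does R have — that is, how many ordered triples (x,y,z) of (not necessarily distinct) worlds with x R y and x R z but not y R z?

Enumerating: (1,0,1), (1,0,2), (1,2,0), (1,2,1), (1,2,2).

5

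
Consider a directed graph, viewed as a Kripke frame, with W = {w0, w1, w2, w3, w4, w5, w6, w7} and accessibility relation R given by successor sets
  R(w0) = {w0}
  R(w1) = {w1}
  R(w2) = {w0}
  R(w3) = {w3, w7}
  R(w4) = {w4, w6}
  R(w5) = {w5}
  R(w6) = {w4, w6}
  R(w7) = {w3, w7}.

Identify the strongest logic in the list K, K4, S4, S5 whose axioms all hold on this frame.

K4

Transitive (axiom 4): yes — every two-step R-path is closed by a direct edge.
Reflexive (axiom T): no — w2 is not related to itself.
Euclidean (axiom 5): yes — any two successors of a common world are R-related.
So F validates K, K4; S4 would additionally require R to be reflexive. The strongest is K4.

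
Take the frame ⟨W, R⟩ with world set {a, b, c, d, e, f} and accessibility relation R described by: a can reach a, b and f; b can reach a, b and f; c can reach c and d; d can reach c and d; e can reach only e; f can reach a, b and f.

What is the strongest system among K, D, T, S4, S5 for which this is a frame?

S5

Serial (axiom D): yes — every world has a successor (e.g. a R a).
Reflexive (axiom T): yes — every world is R-related to itself.
Transitive (axiom 4): yes — every two-step R-path is closed by a direct edge.
Euclidean (axiom 5): yes — any two successors of a common world are R-related.
So F validates K, D, T, S4, S5. The strongest is S5.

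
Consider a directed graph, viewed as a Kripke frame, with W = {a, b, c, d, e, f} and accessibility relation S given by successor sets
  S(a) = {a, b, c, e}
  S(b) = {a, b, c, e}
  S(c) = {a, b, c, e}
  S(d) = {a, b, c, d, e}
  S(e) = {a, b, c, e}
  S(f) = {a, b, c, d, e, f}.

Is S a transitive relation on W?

Transitive: yes — every two-step S-path is closed by a direct edge.

Yes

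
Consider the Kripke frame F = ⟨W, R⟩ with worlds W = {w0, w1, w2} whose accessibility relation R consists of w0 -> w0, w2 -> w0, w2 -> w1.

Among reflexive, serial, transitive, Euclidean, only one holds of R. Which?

Reflexive: no — w1 is not related to itself.
Serial: no — w1 has no R-successor.
Transitive: yes — every two-step R-path is closed by a direct edge.
Euclidean: no — w2 R w0 and w2 R w1, but not w0 R w1.
Only transitive holds.

transitive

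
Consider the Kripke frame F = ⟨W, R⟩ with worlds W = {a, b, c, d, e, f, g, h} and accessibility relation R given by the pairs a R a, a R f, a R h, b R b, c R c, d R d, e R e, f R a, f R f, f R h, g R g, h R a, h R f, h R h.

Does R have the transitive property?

Yes

Transitive: yes — every two-step R-path is closed by a direct edge.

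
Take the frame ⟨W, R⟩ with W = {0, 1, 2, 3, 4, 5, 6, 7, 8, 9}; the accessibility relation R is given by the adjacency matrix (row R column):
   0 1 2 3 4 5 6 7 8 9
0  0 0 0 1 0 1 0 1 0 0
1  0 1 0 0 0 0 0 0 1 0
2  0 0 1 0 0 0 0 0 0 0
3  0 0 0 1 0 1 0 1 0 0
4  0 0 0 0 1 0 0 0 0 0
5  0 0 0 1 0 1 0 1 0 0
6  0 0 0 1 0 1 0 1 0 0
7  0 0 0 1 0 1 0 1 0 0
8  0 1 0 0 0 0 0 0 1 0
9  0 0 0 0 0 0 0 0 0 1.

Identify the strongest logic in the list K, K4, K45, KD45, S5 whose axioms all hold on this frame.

Transitive (axiom 4): yes — every two-step R-path is closed by a direct edge.
Euclidean (axiom 5): yes — any two successors of a common world are R-related.
Serial (axiom D): yes — every world has a successor (e.g. 0 R 3).
Reflexive (axiom T): no — 0 is not related to itself.
So F validates K, K4, K45, KD45; S5 would additionally require R to be reflexive. The strongest is KD45.

KD45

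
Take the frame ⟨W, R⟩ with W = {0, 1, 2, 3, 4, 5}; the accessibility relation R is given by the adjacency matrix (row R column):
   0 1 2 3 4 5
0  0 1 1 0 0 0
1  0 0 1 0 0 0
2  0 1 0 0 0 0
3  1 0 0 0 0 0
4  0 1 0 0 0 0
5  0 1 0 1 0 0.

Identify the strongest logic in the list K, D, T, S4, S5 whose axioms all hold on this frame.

Serial (axiom D): yes — every world has a successor (e.g. 0 R 1).
Reflexive (axiom T): no — 0 is not related to itself.
Transitive (axiom 4): no — 3 R 0 and 0 R 1, but not 3 R 1.
Euclidean (axiom 5): no — 5 R 1 and 5 R 3, but not 1 R 3.
So F validates K, D; T would additionally require R to be reflexive. The strongest is D.

D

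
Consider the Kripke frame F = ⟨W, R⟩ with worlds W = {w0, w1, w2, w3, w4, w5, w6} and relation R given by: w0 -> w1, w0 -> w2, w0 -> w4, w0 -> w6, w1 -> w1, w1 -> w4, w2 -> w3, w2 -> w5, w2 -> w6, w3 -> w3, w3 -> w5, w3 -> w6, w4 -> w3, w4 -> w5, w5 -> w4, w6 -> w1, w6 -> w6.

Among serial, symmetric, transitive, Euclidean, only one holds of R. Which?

Serial: yes — every world has a successor (e.g. w0 R w1).
Symmetric: no — w0 R w1 but not w1 R w0.
Transitive: no — w0 R w2 and w2 R w3, but not w0 R w3.
Euclidean: no — w0 R w1 and w0 R w2, but not w1 R w2.
Only serial holds.

serial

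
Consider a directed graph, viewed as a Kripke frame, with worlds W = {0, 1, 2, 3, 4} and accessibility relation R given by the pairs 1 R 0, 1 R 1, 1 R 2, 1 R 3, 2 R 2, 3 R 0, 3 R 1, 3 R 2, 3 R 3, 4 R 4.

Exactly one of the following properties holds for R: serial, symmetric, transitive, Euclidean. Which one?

transitive

Serial: no — 0 has no R-successor.
Symmetric: no — 1 R 0 but not 0 R 1.
Transitive: yes — every two-step R-path is closed by a direct edge.
Euclidean: no — 1 R 0 and 1 R 2, but not 0 R 2.
Only transitive holds.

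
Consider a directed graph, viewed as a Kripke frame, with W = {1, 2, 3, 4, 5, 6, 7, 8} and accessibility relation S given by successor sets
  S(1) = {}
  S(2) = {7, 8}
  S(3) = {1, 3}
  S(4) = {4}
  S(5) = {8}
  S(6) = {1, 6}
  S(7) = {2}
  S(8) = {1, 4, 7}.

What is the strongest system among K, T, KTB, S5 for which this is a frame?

K

Reflexive (axiom T): no — 1 is not related to itself.
Symmetric (axiom B): no — 2 S 8 but not 8 S 2.
Euclidean (axiom 5): no — 2 S 7 and 2 S 8, but not 7 S 8.
So F validates K; T would additionally require S to be reflexive. The strongest is K.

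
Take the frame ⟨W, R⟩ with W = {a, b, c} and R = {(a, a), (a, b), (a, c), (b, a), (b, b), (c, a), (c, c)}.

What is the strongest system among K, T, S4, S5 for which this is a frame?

Reflexive (axiom T): yes — every world is R-related to itself.
Transitive (axiom 4): no — b R a and a R c, but not b R c.
Euclidean (axiom 5): no — a R b and a R c, but not b R c.
So F validates K, T; S4 would additionally require R to be transitive. The strongest is T.

T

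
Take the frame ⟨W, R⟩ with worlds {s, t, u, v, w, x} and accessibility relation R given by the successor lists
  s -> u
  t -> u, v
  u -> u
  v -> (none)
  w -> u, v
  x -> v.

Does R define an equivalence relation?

Reflexive: no — s is not related to itself.
Symmetric: no — s R u but not u R s.
Transitive: yes — every two-step R-path is closed by a direct edge.
So R is not an equivalence relation.

No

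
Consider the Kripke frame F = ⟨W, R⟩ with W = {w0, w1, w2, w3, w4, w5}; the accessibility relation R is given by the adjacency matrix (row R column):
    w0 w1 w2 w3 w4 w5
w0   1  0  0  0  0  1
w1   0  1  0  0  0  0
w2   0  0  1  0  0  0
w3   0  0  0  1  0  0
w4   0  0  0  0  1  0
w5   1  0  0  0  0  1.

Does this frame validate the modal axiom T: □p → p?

Yes

Axiom T corresponds to the accessibility relation being reflexive.
Reflexive: yes — every world is R-related to itself.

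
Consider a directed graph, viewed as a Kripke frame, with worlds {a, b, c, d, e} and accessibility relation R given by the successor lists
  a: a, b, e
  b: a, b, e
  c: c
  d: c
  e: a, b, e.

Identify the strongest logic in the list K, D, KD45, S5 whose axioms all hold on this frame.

Serial (axiom D): yes — every world has a successor (e.g. a R a).
Euclidean (axiom 5): yes — any two successors of a common world are R-related.
Transitive (axiom 4): yes — every two-step R-path is closed by a direct edge.
Reflexive (axiom T): no — d is not related to itself.
So F validates K, D, KD45; S5 would additionally require R to be reflexive. The strongest is KD45.

KD45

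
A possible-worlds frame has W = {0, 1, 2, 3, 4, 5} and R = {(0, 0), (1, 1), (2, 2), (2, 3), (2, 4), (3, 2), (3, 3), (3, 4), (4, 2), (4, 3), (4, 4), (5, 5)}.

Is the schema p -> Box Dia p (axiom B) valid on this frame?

Yes

By correspondence theory, B is valid on a frame iff R is symmetric.
Symmetric: yes — every pair in R has its reverse in R.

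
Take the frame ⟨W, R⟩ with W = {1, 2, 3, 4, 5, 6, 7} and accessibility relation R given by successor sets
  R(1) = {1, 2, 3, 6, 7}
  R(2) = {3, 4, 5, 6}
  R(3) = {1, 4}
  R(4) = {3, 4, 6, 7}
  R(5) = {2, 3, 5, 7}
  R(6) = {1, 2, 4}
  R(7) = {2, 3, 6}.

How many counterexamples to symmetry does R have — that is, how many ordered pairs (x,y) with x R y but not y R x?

Enumerating: (1,2), (1,7), (2,3), (2,4), (4,7), (5,3), (5,7), (7,2), (7,3), (7,6).

10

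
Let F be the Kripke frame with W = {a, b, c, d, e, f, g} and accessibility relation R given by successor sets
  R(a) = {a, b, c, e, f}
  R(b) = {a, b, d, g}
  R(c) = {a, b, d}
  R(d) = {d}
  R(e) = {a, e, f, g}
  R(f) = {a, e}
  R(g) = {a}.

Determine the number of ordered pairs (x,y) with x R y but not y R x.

Enumerating: (b,d), (b,g), (c,b), (c,d), (e,g), (g,a).

6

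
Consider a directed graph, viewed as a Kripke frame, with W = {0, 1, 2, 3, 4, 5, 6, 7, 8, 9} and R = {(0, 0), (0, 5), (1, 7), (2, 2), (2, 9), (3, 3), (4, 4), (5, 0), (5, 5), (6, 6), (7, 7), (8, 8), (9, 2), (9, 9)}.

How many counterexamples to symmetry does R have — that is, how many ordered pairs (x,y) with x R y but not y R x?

Enumerating: (1,7).

1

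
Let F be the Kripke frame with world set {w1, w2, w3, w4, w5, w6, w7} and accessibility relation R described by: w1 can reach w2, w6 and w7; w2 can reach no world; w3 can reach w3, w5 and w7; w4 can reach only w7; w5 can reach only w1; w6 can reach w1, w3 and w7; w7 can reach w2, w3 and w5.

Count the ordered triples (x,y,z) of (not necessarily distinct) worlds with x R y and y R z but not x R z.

Enumerating: (w1,w6,w1), (w1,w6,w3), (w1,w7,w3), (w1,w7,w5), (w3,w5,w1), (w3,w7,w2), (w4,w7,w2), (w4,w7,w3), (w4,w7,w5), (w5,w1,w2), (w5,w1,w6), (w5,w1,w7), … and 7 more.
Total: 19.

19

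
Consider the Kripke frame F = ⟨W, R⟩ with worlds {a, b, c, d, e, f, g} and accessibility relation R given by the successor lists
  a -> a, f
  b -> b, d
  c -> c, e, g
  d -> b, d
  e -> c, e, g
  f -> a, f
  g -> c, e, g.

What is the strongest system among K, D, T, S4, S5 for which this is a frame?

S5

Serial (axiom D): yes — every world has a successor (e.g. a R a).
Reflexive (axiom T): yes — every world is R-related to itself.
Transitive (axiom 4): yes — every two-step R-path is closed by a direct edge.
Euclidean (axiom 5): yes — any two successors of a common world are R-related.
So F validates K, D, T, S4, S5. The strongest is S5.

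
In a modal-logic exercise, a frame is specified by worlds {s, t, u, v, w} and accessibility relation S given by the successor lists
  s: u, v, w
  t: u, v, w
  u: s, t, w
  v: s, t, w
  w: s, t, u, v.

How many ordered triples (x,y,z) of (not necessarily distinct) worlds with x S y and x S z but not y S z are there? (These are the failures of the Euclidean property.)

28

Enumerating: (s,u,u), (s,u,v), (s,v,u), (s,v,v), (s,w,w), (t,u,u), (t,u,v), (t,v,u), (t,v,v), (t,w,w), (u,s,s), (u,s,t), … and 16 more.
Total: 28.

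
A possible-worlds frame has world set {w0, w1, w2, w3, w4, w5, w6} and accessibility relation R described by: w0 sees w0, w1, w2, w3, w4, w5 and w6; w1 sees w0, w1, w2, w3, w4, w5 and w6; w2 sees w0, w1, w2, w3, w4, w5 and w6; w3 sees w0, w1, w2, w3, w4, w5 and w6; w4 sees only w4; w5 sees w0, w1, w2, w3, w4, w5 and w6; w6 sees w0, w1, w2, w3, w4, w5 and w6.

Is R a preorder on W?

Reflexive: yes — every world is R-related to itself.
Transitive: yes — every two-step R-path is closed by a direct edge.
So R is a preorder.

Yes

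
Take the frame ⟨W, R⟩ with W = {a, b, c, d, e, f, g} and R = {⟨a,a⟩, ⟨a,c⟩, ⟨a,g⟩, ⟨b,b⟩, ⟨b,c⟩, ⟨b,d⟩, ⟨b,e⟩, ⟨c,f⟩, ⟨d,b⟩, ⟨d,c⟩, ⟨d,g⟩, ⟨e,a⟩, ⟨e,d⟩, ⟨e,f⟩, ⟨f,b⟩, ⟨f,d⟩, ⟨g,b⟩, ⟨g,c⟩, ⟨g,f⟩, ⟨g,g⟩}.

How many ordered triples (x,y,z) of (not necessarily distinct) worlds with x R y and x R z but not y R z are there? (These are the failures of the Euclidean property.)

34

Enumerating: (a,c,a), (a,c,c), (a,c,g), (a,g,a), (b,c,b), (b,c,c), (b,c,d), (b,c,e), (b,d,d), (b,d,e), (b,e,b), (b,e,c), … and 22 more.
Total: 34.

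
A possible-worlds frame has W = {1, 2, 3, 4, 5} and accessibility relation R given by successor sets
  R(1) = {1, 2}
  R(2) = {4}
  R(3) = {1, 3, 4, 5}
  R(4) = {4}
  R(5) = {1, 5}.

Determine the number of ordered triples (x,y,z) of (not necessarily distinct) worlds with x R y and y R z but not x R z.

3

Enumerating: (1,2,4), (3,1,2), (5,1,2).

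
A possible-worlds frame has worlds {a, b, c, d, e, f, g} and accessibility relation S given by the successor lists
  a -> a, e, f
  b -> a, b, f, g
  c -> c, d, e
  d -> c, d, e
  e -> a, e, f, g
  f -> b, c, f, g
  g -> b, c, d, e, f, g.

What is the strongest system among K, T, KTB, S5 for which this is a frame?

T

Reflexive (axiom T): yes — every world is S-related to itself.
Symmetric (axiom B): no — a S f but not f S a.
Euclidean (axiom 5): no — a S f and a S e, but not f S e.
So F validates K, T; KTB would additionally require S to be symmetric. The strongest is T.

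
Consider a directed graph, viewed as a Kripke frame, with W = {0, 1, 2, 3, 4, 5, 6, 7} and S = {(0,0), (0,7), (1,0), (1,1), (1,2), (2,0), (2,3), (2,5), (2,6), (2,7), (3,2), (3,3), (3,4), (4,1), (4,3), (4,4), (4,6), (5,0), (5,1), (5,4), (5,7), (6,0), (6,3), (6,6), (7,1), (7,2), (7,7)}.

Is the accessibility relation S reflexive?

Reflexive: no — 2 is not related to itself.

No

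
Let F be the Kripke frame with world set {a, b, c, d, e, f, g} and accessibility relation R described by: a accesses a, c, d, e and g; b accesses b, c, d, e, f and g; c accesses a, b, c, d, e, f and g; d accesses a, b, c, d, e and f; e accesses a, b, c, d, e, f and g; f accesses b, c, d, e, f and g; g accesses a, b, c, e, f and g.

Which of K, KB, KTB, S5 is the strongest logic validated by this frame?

KTB

Symmetric (axiom B): yes — every pair in R has its reverse in R.
Reflexive (axiom T): yes — every world is R-related to itself.
Euclidean (axiom 5): no — a R d and a R g, but not d R g.
So F validates K, KB, KTB; S5 would additionally require R to be Euclidean. The strongest is KTB.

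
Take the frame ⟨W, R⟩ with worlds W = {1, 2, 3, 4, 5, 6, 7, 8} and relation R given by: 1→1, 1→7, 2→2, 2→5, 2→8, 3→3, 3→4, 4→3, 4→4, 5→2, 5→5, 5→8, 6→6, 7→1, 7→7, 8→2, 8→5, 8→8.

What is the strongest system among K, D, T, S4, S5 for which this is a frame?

S5

Serial (axiom D): yes — every world has a successor (e.g. 1 R 1).
Reflexive (axiom T): yes — every world is R-related to itself.
Transitive (axiom 4): yes — every two-step R-path is closed by a direct edge.
Euclidean (axiom 5): yes — any two successors of a common world are R-related.
So F validates K, D, T, S4, S5. The strongest is S5.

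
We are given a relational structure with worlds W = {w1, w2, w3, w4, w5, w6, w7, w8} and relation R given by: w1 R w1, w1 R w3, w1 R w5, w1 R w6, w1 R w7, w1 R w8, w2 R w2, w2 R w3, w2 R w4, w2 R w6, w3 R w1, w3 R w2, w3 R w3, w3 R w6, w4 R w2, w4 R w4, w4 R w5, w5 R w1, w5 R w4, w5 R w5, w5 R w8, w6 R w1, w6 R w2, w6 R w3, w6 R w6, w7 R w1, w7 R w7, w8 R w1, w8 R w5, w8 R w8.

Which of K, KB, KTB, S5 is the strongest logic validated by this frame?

Symmetric (axiom B): yes — every pair in R has its reverse in R.
Reflexive (axiom T): yes — every world is R-related to itself.
Euclidean (axiom 5): no — w1 R w3 and w1 R w5, but not w3 R w5.
So F validates K, KB, KTB; S5 would additionally require R to be Euclidean. The strongest is KTB.

KTB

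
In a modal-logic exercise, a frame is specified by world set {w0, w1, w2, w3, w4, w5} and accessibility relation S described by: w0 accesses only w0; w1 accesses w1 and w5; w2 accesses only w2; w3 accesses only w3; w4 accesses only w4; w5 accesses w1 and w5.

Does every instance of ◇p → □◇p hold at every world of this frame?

Axiom 5 corresponds to the accessibility relation being Euclidean.
Euclidean: yes — any two successors of a common world are S-related.

Yes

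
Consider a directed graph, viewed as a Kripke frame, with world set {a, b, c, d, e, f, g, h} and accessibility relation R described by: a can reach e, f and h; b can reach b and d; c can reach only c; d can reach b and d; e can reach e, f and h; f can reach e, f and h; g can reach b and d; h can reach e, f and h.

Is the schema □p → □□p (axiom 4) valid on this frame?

Axiom 4 corresponds to the accessibility relation being transitive.
Transitive: yes — every two-step R-path is closed by a direct edge.

Yes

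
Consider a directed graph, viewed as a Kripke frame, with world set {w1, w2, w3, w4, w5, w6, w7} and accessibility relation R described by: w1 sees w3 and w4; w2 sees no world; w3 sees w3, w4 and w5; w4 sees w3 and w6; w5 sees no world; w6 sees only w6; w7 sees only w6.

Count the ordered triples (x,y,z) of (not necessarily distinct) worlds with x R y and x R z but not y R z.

Enumerating: (w1,w4,w4), (w3,w4,w4), (w3,w4,w5), (w3,w5,w3), (w3,w5,w4), (w3,w5,w5), (w4,w3,w6), (w4,w6,w3).

8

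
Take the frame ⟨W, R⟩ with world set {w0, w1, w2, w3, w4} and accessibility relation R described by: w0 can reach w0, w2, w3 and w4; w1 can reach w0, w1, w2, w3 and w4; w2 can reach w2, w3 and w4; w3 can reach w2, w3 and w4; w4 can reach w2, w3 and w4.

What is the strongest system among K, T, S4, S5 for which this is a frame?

Reflexive (axiom T): yes — every world is R-related to itself.
Transitive (axiom 4): yes — every two-step R-path is closed by a direct edge.
Euclidean (axiom 5): no — w1 R w2 and w1 R w0, but not w2 R w0.
So F validates K, T, S4; S5 would additionally require R to be Euclidean. The strongest is S4.

S4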